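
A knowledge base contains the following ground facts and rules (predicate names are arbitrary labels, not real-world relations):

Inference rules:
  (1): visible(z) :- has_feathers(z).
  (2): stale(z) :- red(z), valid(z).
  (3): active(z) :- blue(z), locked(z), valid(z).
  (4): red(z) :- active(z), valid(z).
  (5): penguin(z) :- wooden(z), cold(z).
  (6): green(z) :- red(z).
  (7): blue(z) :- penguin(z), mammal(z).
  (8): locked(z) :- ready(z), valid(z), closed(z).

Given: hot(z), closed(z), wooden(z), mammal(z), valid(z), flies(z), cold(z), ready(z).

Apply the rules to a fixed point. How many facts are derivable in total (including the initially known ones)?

15

Round 1: (5) [penguin(z) :- wooden(z), cold(z).]; (8) [locked(z) :- ready(z), valid(z), closed(z).]. Adds penguin(z), locked(z).
Round 2: (7) [blue(z) :- penguin(z), mammal(z).]. Adds blue(z).
Round 3: (3) [active(z) :- blue(z), locked(z), valid(z).]. Adds active(z).
Round 4: (4) [red(z) :- active(z), valid(z).]. Adds red(z).
Round 5: (2) [stale(z) :- red(z), valid(z).]; (6) [green(z) :- red(z).]. Adds stale(z), green(z).
Closure: {active(z), blue(z), closed(z), cold(z), flies(z), green(z), hot(z), locked(z), mammal(z), penguin(z), ready(z), red(z), stale(z), valid(z), wooden(z)} — 15 facts.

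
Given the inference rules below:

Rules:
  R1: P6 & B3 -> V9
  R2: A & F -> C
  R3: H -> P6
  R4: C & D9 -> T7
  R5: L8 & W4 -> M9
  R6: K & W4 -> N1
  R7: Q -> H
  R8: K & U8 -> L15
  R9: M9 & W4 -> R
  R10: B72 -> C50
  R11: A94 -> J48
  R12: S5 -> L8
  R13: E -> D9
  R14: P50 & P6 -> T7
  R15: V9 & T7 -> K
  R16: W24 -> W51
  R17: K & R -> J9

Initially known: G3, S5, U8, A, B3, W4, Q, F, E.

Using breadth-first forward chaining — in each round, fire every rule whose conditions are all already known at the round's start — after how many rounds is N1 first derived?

5

Round 1 fires R2, R7, R12, R13, giving C, H, L8, D9.
Round 2 fires R3, R4, R5, giving P6, T7, M9.
Round 3 fires R1, R9, giving V9, R.
Round 4 fires R15, giving K.
Round 5 fires R6, R8, R17, giving N1, L15, J9.
N1 first appears in round 5.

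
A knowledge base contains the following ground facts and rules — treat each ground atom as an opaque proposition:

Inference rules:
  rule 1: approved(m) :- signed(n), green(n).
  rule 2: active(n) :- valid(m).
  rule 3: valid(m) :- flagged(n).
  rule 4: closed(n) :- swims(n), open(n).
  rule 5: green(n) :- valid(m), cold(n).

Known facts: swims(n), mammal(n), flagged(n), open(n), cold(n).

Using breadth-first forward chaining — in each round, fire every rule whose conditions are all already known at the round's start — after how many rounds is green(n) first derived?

[1] rule 3 [valid(m) :- flagged(n).]; rule 4 [closed(n) :- swims(n), open(n).]. ⇒ new: valid(m), closed(n).
[2] rule 2 [active(n) :- valid(m).]; rule 5 [green(n) :- valid(m), cold(n).]. ⇒ new: active(n), green(n).
green(n) first appears in round 2.

2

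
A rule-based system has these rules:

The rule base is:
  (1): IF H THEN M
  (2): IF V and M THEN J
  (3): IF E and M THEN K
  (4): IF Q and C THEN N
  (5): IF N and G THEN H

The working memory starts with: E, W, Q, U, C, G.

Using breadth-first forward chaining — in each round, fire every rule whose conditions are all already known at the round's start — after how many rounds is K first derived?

4

Round 1: (4) [IF Q and C THEN N]. Adds N.
Round 2: (5) [IF N and G THEN H]. Adds H.
Round 3: (1) [IF H THEN M]. Adds M.
Round 4: (3) [IF E and M THEN K]. Adds K.
K first appears in round 4.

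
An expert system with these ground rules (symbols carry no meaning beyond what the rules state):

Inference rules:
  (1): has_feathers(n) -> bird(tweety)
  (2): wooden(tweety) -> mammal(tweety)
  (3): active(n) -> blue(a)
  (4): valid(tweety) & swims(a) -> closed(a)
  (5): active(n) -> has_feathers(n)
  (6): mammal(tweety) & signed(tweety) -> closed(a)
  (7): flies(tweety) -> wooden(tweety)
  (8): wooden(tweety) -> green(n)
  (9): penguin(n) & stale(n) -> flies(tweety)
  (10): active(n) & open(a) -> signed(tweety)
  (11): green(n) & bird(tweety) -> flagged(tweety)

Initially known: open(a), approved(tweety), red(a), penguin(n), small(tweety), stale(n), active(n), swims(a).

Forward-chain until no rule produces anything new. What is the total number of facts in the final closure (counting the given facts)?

18

Round 1: (3) [active(n) -> blue(a)]; (5) [active(n) -> has_feathers(n)]; (9) [penguin(n) & stale(n) -> flies(tweety)]; (10) [active(n) & open(a) -> signed(tweety)]. Adds blue(a), has_feathers(n), flies(tweety), signed(tweety).
Round 2: (1) [has_feathers(n) -> bird(tweety)]; (7) [flies(tweety) -> wooden(tweety)]. Adds bird(tweety), wooden(tweety).
Round 3: (2) [wooden(tweety) -> mammal(tweety)]; (8) [wooden(tweety) -> green(n)]. Adds mammal(tweety), green(n).
Round 4: (6) [mammal(tweety) & signed(tweety) -> closed(a)]; (11) [green(n) & bird(tweety) -> flagged(tweety)]. Adds closed(a), flagged(tweety).
Closure: {active(n), approved(tweety), bird(tweety), blue(a), closed(a), flagged(tweety), flies(tweety), green(n), has_feathers(n), mammal(tweety), open(a), penguin(n), red(a), signed(tweety), small(tweety), stale(n), swims(a), wooden(tweety)} — 18 facts.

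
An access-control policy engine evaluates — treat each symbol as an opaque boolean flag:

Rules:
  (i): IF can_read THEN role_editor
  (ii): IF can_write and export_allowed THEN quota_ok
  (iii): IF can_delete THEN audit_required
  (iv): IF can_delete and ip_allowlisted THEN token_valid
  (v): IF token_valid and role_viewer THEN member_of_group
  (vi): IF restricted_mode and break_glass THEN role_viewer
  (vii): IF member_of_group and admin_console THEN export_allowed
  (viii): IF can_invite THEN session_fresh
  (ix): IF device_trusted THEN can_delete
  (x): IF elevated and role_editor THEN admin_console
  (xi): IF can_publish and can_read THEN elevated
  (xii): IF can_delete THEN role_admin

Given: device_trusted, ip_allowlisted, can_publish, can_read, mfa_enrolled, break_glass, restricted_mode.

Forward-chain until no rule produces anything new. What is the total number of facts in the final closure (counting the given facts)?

Round 1: (i) [IF can_read THEN role_editor]; (vi) [IF restricted_mode and break_glass THEN role_viewer]; (ix) [IF device_trusted THEN can_delete]; (xi) [IF can_publish and can_read THEN elevated]. Adds role_editor, role_viewer, can_delete, elevated.
Round 2: (iii) [IF can_delete THEN audit_required]; (iv) [IF can_delete and ip_allowlisted THEN token_valid]; (x) [IF elevated and role_editor THEN admin_console]; (xii) [IF can_delete THEN role_admin]. Adds audit_required, token_valid, admin_console, role_admin.
Round 3: (v) [IF token_valid and role_viewer THEN member_of_group]. Adds member_of_group.
Round 4: (vii) [IF member_of_group and admin_console THEN export_allowed]. Adds export_allowed.
Closure: {admin_console, audit_required, break_glass, can_delete, can_publish, can_read, device_trusted, elevated, export_allowed, ip_allowlisted, member_of_group, mfa_enrolled, restricted_mode, role_admin, role_editor, role_viewer, token_valid} — 17 facts.

17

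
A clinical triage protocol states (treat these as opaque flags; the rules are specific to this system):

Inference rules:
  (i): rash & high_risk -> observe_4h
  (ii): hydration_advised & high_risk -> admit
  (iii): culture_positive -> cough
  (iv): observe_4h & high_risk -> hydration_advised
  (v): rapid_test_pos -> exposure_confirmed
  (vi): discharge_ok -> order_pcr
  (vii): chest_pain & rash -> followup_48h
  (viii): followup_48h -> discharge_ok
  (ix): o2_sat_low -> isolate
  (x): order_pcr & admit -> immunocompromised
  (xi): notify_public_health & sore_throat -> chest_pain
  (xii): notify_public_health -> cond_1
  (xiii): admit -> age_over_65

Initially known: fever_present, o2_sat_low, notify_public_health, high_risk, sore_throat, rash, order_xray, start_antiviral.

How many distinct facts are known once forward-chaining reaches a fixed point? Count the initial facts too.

Round 1: (i) [rash & high_risk -> observe_4h]; (ix) [o2_sat_low -> isolate]; (xi) [notify_public_health & sore_throat -> chest_pain]; (xii) [notify_public_health -> cond_1]. Adds observe_4h, isolate, chest_pain, cond_1.
Round 2: (iv) [observe_4h & high_risk -> hydration_advised]; (vii) [chest_pain & rash -> followup_48h]. Adds hydration_advised, followup_48h.
Round 3: (ii) [hydration_advised & high_risk -> admit]; (viii) [followup_48h -> discharge_ok]. Adds admit, discharge_ok.
Round 4: (vi) [discharge_ok -> order_pcr]; (xiii) [admit -> age_over_65]. Adds order_pcr, age_over_65.
Round 5: (x) [order_pcr & admit -> immunocompromised]. Adds immunocompromised.
Closure: {admit, age_over_65, chest_pain, cond_1, discharge_ok, fever_present, followup_48h, high_risk, hydration_advised, immunocompromised, isolate, notify_public_health, o2_sat_low, observe_4h, order_pcr, order_xray, rash, sore_throat, start_antiviral} — 19 facts.

19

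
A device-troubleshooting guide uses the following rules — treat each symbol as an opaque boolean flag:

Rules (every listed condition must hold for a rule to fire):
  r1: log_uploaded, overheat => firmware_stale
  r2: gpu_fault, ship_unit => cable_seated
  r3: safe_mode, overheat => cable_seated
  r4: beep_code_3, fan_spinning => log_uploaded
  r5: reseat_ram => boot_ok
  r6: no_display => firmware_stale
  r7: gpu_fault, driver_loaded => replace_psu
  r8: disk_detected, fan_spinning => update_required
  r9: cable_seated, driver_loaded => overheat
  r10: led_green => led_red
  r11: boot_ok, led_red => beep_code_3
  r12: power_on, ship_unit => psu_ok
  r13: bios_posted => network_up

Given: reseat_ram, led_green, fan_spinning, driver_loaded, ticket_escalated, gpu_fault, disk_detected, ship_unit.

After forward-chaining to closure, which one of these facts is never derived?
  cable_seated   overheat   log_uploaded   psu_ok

psu_ok

[1] r2 [gpu_fault, ship_unit => cable_seated]; r5 [reseat_ram => boot_ok]; r7 [gpu_fault, driver_loaded => replace_psu]; r8 [disk_detected, fan_spinning => update_required]; r10 [led_green => led_red]. ⇒ new: cable_seated, boot_ok, replace_psu, update_required, led_red.
[2] r9 [cable_seated, driver_loaded => overheat]; r11 [boot_ok, led_red => beep_code_3]. ⇒ new: overheat, beep_code_3.
[3] r4 [beep_code_3, fan_spinning => log_uploaded]. ⇒ new: log_uploaded.
[4] r1 [log_uploaded, overheat => firmware_stale]. ⇒ new: firmware_stale.
Derived: overheat (round 2), cable_seated (round 1), log_uploaded (round 3). psu_ok never appears in any round.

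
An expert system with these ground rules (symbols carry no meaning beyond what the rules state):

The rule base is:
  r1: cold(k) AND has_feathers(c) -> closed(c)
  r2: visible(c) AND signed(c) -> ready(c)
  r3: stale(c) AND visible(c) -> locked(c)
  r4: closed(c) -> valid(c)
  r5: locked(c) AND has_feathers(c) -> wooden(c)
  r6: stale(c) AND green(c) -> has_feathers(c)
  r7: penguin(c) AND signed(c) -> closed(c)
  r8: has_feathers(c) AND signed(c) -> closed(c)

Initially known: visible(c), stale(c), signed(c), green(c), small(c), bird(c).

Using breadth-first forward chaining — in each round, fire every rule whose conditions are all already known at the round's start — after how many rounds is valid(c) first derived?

3

Round 1: r2 [visible(c) AND signed(c) -> ready(c)]; r3 [stale(c) AND visible(c) -> locked(c)]; r6 [stale(c) AND green(c) -> has_feathers(c)]. Adds ready(c), locked(c), has_feathers(c).
Round 2: r5 [locked(c) AND has_feathers(c) -> wooden(c)]; r8 [has_feathers(c) AND signed(c) -> closed(c)]. Adds wooden(c), closed(c).
Round 3: r4 [closed(c) -> valid(c)]. Adds valid(c).
valid(c) first appears in round 3.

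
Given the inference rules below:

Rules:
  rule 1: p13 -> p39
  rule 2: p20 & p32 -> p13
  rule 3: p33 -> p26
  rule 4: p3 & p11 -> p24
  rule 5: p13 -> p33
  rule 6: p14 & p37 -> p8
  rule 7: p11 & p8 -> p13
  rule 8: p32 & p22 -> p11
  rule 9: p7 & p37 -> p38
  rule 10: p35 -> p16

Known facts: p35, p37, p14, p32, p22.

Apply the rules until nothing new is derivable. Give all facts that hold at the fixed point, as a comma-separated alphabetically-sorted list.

Round 1: rule 6 [p14 & p37 -> p8]; rule 8 [p32 & p22 -> p11]; rule 10 [p35 -> p16]. New: p8, p11, p16.
Round 2: rule 7 [p11 & p8 -> p13]. New: p13.
Round 3: rule 1 [p13 -> p39]; rule 5 [p13 -> p33]. New: p39, p33.
Round 4: rule 3 [p33 -> p26]. New: p26.

p11, p13, p14, p16, p22, p26, p32, p33, p35, p37, p39, p8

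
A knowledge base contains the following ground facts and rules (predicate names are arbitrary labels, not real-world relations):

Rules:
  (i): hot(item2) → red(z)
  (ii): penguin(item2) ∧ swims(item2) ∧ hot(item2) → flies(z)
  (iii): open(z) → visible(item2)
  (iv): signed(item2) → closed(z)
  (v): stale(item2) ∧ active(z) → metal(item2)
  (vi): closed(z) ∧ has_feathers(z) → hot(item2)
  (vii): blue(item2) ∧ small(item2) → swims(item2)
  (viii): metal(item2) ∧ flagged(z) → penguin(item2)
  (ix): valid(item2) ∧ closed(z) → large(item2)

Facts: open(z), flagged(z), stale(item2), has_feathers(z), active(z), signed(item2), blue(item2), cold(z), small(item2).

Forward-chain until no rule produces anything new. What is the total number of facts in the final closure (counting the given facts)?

17

Round 1: (iii) [open(z) → visible(item2)]; (iv) [signed(item2) → closed(z)]; (v) [stale(item2) ∧ active(z) → metal(item2)]; (vii) [blue(item2) ∧ small(item2) → swims(item2)]. Adds visible(item2), closed(z), metal(item2), swims(item2).
Round 2: (vi) [closed(z) ∧ has_feathers(z) → hot(item2)]; (viii) [metal(item2) ∧ flagged(z) → penguin(item2)]. Adds hot(item2), penguin(item2).
Round 3: (i) [hot(item2) → red(z)]; (ii) [penguin(item2) ∧ swims(item2) ∧ hot(item2) → flies(z)]. Adds red(z), flies(z).
Closure: {active(z), blue(item2), closed(z), cold(z), flagged(z), flies(z), has_feathers(z), hot(item2), metal(item2), open(z), penguin(item2), red(z), signed(item2), small(item2), stale(item2), swims(item2), visible(item2)} — 17 facts.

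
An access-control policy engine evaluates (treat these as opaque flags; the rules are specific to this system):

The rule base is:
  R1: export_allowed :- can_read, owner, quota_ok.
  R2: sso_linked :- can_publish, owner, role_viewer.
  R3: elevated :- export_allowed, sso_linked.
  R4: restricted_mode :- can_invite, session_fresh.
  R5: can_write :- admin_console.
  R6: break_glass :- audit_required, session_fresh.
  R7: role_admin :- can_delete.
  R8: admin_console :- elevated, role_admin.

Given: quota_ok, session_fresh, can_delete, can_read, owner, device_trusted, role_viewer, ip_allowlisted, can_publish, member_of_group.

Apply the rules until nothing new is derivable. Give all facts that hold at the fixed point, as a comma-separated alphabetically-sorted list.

Round 1: R1 [export_allowed :- can_read, owner, quota_ok.]; R2 [sso_linked :- can_publish, owner, role_viewer.]; R7 [role_admin :- can_delete.]. Adds export_allowed, sso_linked, role_admin.
Round 2: R3 [elevated :- export_allowed, sso_linked.]. Adds elevated.
Round 3: R8 [admin_console :- elevated, role_admin.]. Adds admin_console.
Round 4: R5 [can_write :- admin_console.]. Adds can_write.

admin_console, can_delete, can_publish, can_read, can_write, device_trusted, elevated, export_allowed, ip_allowlisted, member_of_group, owner, quota_ok, role_admin, role_viewer, session_fresh, sso_linked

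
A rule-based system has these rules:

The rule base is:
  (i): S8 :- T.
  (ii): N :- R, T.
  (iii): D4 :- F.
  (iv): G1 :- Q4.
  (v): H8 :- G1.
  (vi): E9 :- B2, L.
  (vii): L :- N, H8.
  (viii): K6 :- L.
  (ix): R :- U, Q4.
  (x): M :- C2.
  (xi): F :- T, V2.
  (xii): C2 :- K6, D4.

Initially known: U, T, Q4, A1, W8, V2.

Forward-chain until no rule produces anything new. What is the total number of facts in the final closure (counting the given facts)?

17

Round 1: (i) [S8 :- T.]; (iv) [G1 :- Q4.]; (ix) [R :- U, Q4.]; (xi) [F :- T, V2.]. Adds S8, G1, R, F.
Round 2: (ii) [N :- R, T.]; (iii) [D4 :- F.]; (v) [H8 :- G1.]. Adds N, D4, H8.
Round 3: (vii) [L :- N, H8.]. Adds L.
Round 4: (viii) [K6 :- L.]. Adds K6.
Round 5: (xii) [C2 :- K6, D4.]. Adds C2.
Round 6: (x) [M :- C2.]. Adds M.
Closure: {A1, C2, D4, F, G1, H8, K6, L, M, N, Q4, R, S8, T, U, V2, W8} — 17 facts.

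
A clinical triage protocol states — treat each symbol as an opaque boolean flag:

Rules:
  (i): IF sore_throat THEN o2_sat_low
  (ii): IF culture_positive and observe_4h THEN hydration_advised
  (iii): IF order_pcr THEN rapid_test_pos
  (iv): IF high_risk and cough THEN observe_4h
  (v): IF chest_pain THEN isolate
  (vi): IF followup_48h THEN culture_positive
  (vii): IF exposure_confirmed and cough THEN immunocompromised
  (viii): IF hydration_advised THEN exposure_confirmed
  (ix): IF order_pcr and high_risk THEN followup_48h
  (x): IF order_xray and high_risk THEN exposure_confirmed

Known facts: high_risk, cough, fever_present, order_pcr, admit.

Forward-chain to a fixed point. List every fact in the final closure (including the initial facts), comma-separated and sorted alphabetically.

Round 1 — (iii), (iv), (ix), derive rapid_test_pos, observe_4h, followup_48h.
Round 2 — (vi), derive culture_positive.
Round 3 — (ii), derive hydration_advised.
Round 4 — (viii), derive exposure_confirmed.
Round 5 — (vii), derive immunocompromised.

admit, cough, culture_positive, exposure_confirmed, fever_present, followup_48h, high_risk, hydration_advised, immunocompromised, observe_4h, order_pcr, rapid_test_pos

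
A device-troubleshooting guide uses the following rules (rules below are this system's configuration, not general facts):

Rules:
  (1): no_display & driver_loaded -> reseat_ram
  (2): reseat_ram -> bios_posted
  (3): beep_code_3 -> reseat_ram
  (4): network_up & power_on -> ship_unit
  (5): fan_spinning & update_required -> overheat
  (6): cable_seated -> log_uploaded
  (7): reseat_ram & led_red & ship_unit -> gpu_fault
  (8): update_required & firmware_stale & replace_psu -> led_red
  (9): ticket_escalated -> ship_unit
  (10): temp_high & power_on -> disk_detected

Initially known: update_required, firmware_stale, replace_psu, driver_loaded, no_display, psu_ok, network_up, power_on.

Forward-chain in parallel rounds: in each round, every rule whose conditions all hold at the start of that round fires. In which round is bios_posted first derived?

2

Round 1 fires (1), (4), (8), giving reseat_ram, ship_unit, led_red.
Round 2 fires (2), (7), giving bios_posted, gpu_fault.
bios_posted first appears in round 2.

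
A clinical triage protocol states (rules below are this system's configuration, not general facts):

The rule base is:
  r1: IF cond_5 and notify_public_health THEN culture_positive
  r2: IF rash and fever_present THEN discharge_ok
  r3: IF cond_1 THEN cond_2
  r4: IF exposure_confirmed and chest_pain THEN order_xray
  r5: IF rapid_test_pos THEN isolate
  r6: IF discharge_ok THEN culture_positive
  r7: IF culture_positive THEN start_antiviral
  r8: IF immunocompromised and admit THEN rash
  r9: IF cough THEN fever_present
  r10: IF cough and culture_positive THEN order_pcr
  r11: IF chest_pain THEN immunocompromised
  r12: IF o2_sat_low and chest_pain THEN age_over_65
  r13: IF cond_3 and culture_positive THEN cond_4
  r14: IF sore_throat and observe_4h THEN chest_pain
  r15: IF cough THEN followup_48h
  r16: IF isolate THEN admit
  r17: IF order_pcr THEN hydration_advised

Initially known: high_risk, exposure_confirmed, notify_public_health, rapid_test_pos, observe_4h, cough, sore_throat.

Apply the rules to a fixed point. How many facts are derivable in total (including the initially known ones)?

Round 1: r5 [IF rapid_test_pos THEN isolate]; r9 [IF cough THEN fever_present]; r14 [IF sore_throat and observe_4h THEN chest_pain]; r15 [IF cough THEN followup_48h]. Adds isolate, fever_present, chest_pain, followup_48h.
Round 2: r4 [IF exposure_confirmed and chest_pain THEN order_xray]; r11 [IF chest_pain THEN immunocompromised]; r16 [IF isolate THEN admit]. Adds order_xray, immunocompromised, admit.
Round 3: r8 [IF immunocompromised and admit THEN rash]. Adds rash.
Round 4: r2 [IF rash and fever_present THEN discharge_ok]. Adds discharge_ok.
Round 5: r6 [IF discharge_ok THEN culture_positive]. Adds culture_positive.
Round 6: r7 [IF culture_positive THEN start_antiviral]; r10 [IF cough and culture_positive THEN order_pcr]. Adds start_antiviral, order_pcr.
Round 7: r17 [IF order_pcr THEN hydration_advised]. Adds hydration_advised.
Closure: {admit, chest_pain, cough, culture_positive, discharge_ok, exposure_confirmed, fever_present, followup_48h, high_risk, hydration_advised, immunocompromised, isolate, notify_public_health, observe_4h, order_pcr, order_xray, rapid_test_pos, rash, sore_throat, start_antiviral} — 20 facts.

20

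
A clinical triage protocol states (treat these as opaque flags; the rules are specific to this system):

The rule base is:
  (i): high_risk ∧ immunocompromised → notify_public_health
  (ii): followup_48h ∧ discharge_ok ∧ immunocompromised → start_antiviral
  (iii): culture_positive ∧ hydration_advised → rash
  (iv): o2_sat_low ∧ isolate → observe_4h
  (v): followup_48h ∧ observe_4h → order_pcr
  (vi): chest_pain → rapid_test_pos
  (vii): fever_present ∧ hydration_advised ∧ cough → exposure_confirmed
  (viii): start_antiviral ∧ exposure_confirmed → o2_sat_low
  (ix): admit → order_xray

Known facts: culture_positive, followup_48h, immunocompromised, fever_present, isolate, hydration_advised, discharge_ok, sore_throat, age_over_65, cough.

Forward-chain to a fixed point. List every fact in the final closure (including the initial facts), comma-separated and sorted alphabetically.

Round 1 — (ii), (iii), (vii), derive start_antiviral, rash, exposure_confirmed.
Round 2 — (viii), derive o2_sat_low.
Round 3 — (iv), derive observe_4h.
Round 4 — (v), derive order_pcr.

age_over_65, cough, culture_positive, discharge_ok, exposure_confirmed, fever_present, followup_48h, hydration_advised, immunocompromised, isolate, o2_sat_low, observe_4h, order_pcr, rash, sore_throat, start_antiviral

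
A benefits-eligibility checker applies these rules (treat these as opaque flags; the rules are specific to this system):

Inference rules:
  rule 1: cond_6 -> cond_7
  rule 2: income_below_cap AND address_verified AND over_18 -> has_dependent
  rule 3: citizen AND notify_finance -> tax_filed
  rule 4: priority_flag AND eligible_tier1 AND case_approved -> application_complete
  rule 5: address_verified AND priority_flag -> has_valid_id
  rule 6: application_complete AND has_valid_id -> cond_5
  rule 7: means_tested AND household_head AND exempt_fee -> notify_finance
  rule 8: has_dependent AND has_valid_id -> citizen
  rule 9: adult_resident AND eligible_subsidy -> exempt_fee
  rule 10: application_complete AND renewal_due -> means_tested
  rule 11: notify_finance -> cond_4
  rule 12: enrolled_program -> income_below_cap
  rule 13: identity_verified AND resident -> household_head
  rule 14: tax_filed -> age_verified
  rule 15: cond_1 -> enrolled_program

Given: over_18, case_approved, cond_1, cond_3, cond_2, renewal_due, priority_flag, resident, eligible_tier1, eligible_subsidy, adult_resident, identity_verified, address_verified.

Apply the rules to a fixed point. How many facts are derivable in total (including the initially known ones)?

27

Round 1: rule 4 [priority_flag AND eligible_tier1 AND case_approved -> application_complete]; rule 5 [address_verified AND priority_flag -> has_valid_id]; rule 9 [adult_resident AND eligible_subsidy -> exempt_fee]; rule 13 [identity_verified AND resident -> household_head]; rule 15 [cond_1 -> enrolled_program]. New: application_complete, has_valid_id, exempt_fee, household_head, enrolled_program.
Round 2: rule 6 [application_complete AND has_valid_id -> cond_5]; rule 10 [application_complete AND renewal_due -> means_tested]; rule 12 [enrolled_program -> income_below_cap]. New: cond_5, means_tested, income_below_cap.
Round 3: rule 2 [income_below_cap AND address_verified AND over_18 -> has_dependent]; rule 7 [means_tested AND household_head AND exempt_fee -> notify_finance]. New: has_dependent, notify_finance.
Round 4: rule 8 [has_dependent AND has_valid_id -> citizen]; rule 11 [notify_finance -> cond_4]. New: citizen, cond_4.
Round 5: rule 3 [citizen AND notify_finance -> tax_filed]. New: tax_filed.
Round 6: rule 14 [tax_filed -> age_verified]. New: age_verified.
Closure: {address_verified, adult_resident, age_verified, application_complete, case_approved, citizen, cond_1, cond_2, cond_3, cond_4, cond_5, eligible_subsidy, eligible_tier1, enrolled_program, exempt_fee, has_dependent, has_valid_id, household_head, identity_verified, income_below_cap, means_tested, notify_finance, over_18, priority_flag, renewal_due, resident, tax_filed} — 27 facts.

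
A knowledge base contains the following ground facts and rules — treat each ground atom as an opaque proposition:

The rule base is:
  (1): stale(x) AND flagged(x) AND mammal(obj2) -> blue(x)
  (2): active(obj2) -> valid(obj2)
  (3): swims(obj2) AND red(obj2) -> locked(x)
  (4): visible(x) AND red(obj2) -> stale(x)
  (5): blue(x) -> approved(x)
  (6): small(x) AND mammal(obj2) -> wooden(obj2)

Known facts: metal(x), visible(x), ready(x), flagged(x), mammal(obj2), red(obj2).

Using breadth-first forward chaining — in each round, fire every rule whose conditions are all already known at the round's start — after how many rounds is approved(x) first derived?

[1] (4) [visible(x) AND red(obj2) -> stale(x)]. ⇒ new: stale(x).
[2] (1) [stale(x) AND flagged(x) AND mammal(obj2) -> blue(x)]. ⇒ new: blue(x).
[3] (5) [blue(x) -> approved(x)]. ⇒ new: approved(x).
approved(x) first appears in round 3.

3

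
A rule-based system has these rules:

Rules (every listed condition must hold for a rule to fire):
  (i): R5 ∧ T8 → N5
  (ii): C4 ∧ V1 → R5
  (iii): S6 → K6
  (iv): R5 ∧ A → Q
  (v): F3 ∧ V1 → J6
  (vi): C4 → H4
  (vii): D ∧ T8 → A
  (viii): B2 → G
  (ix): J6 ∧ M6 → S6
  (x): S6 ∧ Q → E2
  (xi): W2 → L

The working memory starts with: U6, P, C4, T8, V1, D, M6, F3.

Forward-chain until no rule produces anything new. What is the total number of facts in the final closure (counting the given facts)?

Round 1 fires (ii), (v), (vi), (vii), giving R5, J6, H4, A.
Round 2 fires (i), (iv), (ix), giving N5, Q, S6.
Round 3 fires (iii), (x), giving K6, E2.
Closure: {A, C4, D, E2, F3, H4, J6, K6, M6, N5, P, Q, R5, S6, T8, U6, V1} — 17 facts.

17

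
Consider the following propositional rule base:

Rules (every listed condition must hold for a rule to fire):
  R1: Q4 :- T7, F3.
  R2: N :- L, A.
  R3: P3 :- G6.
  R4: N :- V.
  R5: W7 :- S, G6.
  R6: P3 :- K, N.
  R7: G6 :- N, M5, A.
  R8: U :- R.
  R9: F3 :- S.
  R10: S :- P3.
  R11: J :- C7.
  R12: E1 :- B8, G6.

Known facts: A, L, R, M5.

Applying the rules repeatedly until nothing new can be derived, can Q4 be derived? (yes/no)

Round 1: R2 [N :- L, A.]; R8 [U :- R.]. Adds N, U.
Round 2: R7 [G6 :- N, M5, A.]. Adds G6.
Round 3: R3 [P3 :- G6.]. Adds P3.
Round 4: R10 [S :- P3.]. Adds S.
Round 5: R5 [W7 :- S, G6.]; R9 [F3 :- S.]. Adds W7, F3.
Fixed point reached. Q4 is concluded only by R1; R1 needs T7 (never derived).

no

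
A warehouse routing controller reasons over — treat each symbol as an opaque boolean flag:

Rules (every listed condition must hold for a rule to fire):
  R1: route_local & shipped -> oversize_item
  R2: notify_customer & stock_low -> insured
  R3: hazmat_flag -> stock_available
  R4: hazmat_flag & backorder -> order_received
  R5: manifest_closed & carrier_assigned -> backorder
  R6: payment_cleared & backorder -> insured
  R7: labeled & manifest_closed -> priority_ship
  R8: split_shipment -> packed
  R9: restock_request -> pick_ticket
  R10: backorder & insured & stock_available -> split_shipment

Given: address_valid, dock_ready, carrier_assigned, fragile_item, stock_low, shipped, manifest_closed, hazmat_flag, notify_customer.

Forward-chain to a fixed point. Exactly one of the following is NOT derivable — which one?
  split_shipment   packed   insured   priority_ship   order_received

Round 1: R2 [notify_customer & stock_low -> insured]; R3 [hazmat_flag -> stock_available]; R5 [manifest_closed & carrier_assigned -> backorder]. New: insured, stock_available, backorder.
Round 2: R4 [hazmat_flag & backorder -> order_received]; R10 [backorder & insured & stock_available -> split_shipment]. New: order_received, split_shipment.
Round 3: R8 [split_shipment -> packed]. New: packed.
Derived: packed (round 3), insured (round 1), split_shipment (round 2), order_received (round 2). priority_ship never appears in any round.

priority_ship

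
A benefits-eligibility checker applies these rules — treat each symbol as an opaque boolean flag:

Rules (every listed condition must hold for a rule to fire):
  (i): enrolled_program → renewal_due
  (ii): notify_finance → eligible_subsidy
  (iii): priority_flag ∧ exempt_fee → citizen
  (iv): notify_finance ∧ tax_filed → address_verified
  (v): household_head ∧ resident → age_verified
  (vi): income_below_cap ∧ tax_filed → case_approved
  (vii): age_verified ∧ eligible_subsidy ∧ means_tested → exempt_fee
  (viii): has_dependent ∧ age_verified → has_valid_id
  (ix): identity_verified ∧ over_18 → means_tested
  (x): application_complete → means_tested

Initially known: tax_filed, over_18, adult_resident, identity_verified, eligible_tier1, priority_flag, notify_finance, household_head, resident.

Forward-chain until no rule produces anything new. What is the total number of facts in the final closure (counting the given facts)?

15

[1] (ii) [notify_finance → eligible_subsidy]; (iv) [notify_finance ∧ tax_filed → address_verified]; (v) [household_head ∧ resident → age_verified]; (ix) [identity_verified ∧ over_18 → means_tested]. ⇒ new: eligible_subsidy, address_verified, age_verified, means_tested.
[2] (vii) [age_verified ∧ eligible_subsidy ∧ means_tested → exempt_fee]. ⇒ new: exempt_fee.
[3] (iii) [priority_flag ∧ exempt_fee → citizen]. ⇒ new: citizen.
Closure: {address_verified, adult_resident, age_verified, citizen, eligible_subsidy, eligible_tier1, exempt_fee, household_head, identity_verified, means_tested, notify_finance, over_18, priority_flag, resident, tax_filed} — 15 facts.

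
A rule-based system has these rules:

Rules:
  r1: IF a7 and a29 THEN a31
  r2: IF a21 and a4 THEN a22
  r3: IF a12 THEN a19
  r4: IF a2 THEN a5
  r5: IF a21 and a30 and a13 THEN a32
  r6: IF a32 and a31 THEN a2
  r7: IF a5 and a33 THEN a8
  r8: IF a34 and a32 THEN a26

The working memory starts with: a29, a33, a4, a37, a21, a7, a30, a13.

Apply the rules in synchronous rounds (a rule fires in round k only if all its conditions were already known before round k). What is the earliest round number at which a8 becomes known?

Round 1: r1 [IF a7 and a29 THEN a31]; r2 [IF a21 and a4 THEN a22]; r5 [IF a21 and a30 and a13 THEN a32]. New: a31, a22, a32.
Round 2: r6 [IF a32 and a31 THEN a2]. New: a2.
Round 3: r4 [IF a2 THEN a5]. New: a5.
Round 4: r7 [IF a5 and a33 THEN a8]. New: a8.
a8 first appears in round 4.

4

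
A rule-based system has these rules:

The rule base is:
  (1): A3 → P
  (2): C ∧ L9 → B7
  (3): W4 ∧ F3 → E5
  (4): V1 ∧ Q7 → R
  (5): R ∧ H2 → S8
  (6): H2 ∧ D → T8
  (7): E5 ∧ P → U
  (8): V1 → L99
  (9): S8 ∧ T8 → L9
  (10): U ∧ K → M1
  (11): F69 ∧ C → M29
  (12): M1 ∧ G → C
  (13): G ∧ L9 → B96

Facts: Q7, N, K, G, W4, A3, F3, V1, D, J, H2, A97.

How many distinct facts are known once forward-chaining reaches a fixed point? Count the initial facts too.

24

Round 1 fires (1), (3), (4), (6), (8), giving P, E5, R, T8, L99.
Round 2 fires (5), (7), giving S8, U.
Round 3 fires (9), (10), giving L9, M1.
Round 4 fires (12), (13), giving C, B96.
Round 5 fires (2), giving B7.
Closure: {A3, A97, B7, B96, C, D, E5, F3, G, H2, J, K, L9, L99, M1, N, P, Q7, R, S8, T8, U, V1, W4} — 24 facts.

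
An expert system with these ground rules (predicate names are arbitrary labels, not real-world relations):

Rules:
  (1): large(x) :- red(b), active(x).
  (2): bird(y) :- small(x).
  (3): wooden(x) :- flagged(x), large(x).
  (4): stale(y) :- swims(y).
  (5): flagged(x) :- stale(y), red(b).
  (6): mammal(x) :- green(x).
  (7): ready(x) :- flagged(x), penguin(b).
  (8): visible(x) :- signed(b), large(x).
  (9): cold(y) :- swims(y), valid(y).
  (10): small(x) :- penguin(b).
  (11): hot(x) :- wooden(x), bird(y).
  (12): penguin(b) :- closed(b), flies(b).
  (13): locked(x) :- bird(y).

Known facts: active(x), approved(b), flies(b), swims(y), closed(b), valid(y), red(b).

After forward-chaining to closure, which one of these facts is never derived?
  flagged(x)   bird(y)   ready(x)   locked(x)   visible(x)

Round 1 fires (1), (4), (9), (12), giving large(x), stale(y), cold(y), penguin(b).
Round 2 fires (5), (10), giving flagged(x), small(x).
Round 3 fires (2), (3), (7), giving bird(y), wooden(x), ready(x).
Round 4 fires (11), (13), giving hot(x), locked(x).
Derived: bird(y) (round 3), ready(x) (round 3), flagged(x) (round 2), locked(x) (round 4). visible(x) never appears in any round.

visible(x)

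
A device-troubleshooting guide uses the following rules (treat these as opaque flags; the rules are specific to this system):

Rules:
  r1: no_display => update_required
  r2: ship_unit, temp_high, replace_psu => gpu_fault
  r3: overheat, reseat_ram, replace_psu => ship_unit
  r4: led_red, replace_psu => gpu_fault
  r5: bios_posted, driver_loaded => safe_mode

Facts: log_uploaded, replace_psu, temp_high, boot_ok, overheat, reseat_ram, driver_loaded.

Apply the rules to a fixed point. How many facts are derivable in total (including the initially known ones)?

[1] r3 [overheat, reseat_ram, replace_psu => ship_unit]. ⇒ new: ship_unit.
[2] r2 [ship_unit, temp_high, replace_psu => gpu_fault]. ⇒ new: gpu_fault.
Closure: {boot_ok, driver_loaded, gpu_fault, log_uploaded, overheat, replace_psu, reseat_ram, ship_unit, temp_high} — 9 facts.

9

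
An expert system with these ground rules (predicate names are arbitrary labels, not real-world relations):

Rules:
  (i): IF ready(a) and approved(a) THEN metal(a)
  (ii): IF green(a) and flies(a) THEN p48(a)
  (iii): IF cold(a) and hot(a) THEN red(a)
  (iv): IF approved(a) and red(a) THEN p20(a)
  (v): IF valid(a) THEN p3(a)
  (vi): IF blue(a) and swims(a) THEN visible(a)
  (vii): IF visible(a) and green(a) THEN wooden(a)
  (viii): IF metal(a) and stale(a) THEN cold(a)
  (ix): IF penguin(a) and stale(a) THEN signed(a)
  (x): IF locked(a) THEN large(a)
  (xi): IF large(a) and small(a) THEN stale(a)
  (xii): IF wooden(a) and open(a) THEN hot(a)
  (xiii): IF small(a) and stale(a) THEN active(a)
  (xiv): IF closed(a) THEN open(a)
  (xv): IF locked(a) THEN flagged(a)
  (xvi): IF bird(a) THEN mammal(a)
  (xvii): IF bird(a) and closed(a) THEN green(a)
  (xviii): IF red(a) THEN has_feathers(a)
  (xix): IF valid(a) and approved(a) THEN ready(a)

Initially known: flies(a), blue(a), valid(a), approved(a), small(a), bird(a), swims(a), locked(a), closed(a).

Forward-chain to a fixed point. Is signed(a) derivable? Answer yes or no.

[1] (v) [IF valid(a) THEN p3(a)]; (vi) [IF blue(a) and swims(a) THEN visible(a)]; (x) [IF locked(a) THEN large(a)]; (xiv) [IF closed(a) THEN open(a)]; (xv) [IF locked(a) THEN flagged(a)]; (xvi) [IF bird(a) THEN mammal(a)]; (xvii) [IF bird(a) and closed(a) THEN green(a)]; (xix) [IF valid(a) and approved(a) THEN ready(a)]. ⇒ new: p3(a), visible(a), large(a), open(a), flagged(a), mammal(a), green(a), ready(a).
[2] (i) [IF ready(a) and approved(a) THEN metal(a)]; (ii) [IF green(a) and flies(a) THEN p48(a)]; (vii) [IF visible(a) and green(a) THEN wooden(a)]; (xi) [IF large(a) and small(a) THEN stale(a)]. ⇒ new: metal(a), p48(a), wooden(a), stale(a).
[3] (viii) [IF metal(a) and stale(a) THEN cold(a)]; (xii) [IF wooden(a) and open(a) THEN hot(a)]; (xiii) [IF small(a) and stale(a) THEN active(a)]. ⇒ new: cold(a), hot(a), active(a).
[4] (iii) [IF cold(a) and hot(a) THEN red(a)]. ⇒ new: red(a).
[5] (iv) [IF approved(a) and red(a) THEN p20(a)]; (xviii) [IF red(a) THEN has_feathers(a)]. ⇒ new: p20(a), has_feathers(a).
Fixed point reached. signed(a) is concluded only by (ix); (ix) needs penguin(a) (never derived).

no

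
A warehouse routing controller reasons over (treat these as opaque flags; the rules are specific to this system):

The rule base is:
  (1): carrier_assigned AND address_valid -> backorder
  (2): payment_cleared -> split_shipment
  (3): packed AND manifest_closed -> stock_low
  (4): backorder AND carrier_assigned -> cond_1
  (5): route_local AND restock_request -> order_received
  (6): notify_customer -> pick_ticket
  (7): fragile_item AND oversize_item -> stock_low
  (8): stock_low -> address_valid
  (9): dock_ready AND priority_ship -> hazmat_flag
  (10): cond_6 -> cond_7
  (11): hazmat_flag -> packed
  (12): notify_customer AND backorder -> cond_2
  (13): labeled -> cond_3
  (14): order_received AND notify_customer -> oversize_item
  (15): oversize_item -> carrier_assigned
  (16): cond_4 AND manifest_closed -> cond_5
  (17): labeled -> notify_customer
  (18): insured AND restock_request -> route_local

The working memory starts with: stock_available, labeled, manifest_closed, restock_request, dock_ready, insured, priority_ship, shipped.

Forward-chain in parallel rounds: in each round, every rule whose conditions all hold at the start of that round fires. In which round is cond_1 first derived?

Round 1: (9) [dock_ready AND priority_ship -> hazmat_flag]; (13) [labeled -> cond_3]; (17) [labeled -> notify_customer]; (18) [insured AND restock_request -> route_local]. Adds hazmat_flag, cond_3, notify_customer, route_local.
Round 2: (5) [route_local AND restock_request -> order_received]; (6) [notify_customer -> pick_ticket]; (11) [hazmat_flag -> packed]. Adds order_received, pick_ticket, packed.
Round 3: (3) [packed AND manifest_closed -> stock_low]; (14) [order_received AND notify_customer -> oversize_item]. Adds stock_low, oversize_item.
Round 4: (8) [stock_low -> address_valid]; (15) [oversize_item -> carrier_assigned]. Adds address_valid, carrier_assigned.
Round 5: (1) [carrier_assigned AND address_valid -> backorder]. Adds backorder.
Round 6: (4) [backorder AND carrier_assigned -> cond_1]; (12) [notify_customer AND backorder -> cond_2]. Adds cond_1, cond_2.
cond_1 first appears in round 6.

6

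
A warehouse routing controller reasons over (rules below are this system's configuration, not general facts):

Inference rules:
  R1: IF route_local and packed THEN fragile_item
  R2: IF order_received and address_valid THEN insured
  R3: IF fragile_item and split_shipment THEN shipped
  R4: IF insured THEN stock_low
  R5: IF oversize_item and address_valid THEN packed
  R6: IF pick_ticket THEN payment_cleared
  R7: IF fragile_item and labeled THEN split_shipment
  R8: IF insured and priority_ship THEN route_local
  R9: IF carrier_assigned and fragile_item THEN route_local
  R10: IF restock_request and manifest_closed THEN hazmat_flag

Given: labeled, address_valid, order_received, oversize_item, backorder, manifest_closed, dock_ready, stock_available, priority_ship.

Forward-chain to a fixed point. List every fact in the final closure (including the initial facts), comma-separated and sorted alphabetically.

address_valid, backorder, dock_ready, fragile_item, insured, labeled, manifest_closed, order_received, oversize_item, packed, priority_ship, route_local, shipped, split_shipment, stock_available, stock_low

[1] R2 [IF order_received and address_valid THEN insured]; R5 [IF oversize_item and address_valid THEN packed]. ⇒ new: insured, packed.
[2] R4 [IF insured THEN stock_low]; R8 [IF insured and priority_ship THEN route_local]. ⇒ new: stock_low, route_local.
[3] R1 [IF route_local and packed THEN fragile_item]. ⇒ new: fragile_item.
[4] R7 [IF fragile_item and labeled THEN split_shipment]. ⇒ new: split_shipment.
[5] R3 [IF fragile_item and split_shipment THEN shipped]. ⇒ new: shipped.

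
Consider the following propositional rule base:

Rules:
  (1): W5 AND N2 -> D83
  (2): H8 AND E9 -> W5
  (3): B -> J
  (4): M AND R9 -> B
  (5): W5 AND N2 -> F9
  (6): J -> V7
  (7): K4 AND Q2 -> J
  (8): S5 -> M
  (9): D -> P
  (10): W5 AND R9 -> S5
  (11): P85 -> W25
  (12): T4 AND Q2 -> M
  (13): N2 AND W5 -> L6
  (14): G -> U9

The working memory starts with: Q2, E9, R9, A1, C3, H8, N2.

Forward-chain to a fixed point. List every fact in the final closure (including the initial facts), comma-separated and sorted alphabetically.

A1, B, C3, D83, E9, F9, H8, J, L6, M, N2, Q2, R9, S5, V7, W5

Round 1 fires (2), giving W5.
Round 2 fires (1), (5), (10), (13), giving D83, F9, S5, L6.
Round 3 fires (8), giving M.
Round 4 fires (4), giving B.
Round 5 fires (3), giving J.
Round 6 fires (6), giving V7.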